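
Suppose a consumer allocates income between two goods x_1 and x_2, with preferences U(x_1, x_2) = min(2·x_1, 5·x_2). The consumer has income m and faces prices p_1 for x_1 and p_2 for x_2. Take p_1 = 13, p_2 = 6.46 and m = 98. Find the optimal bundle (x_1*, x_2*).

x_1* = 6.2885, x_2* = 2.5154

Leontief preferences: the optimum is at the kink where x_1/5 = x_2/2, i.e. x_2 = (2/5)·x_1.
Budget: p_1·x_1 + p_2·(2/5)·x_1 = m, so (5·p_1 + 2·p_2)·x_1 = 5·m.
Demand: x_1*(p_1,p_2,m) = 5·m/(5·p_1 + 2·p_2), x_2* = 2·m/(5·p_1 + 2·p_2).
Here 5·13 + 2·6.46 = 77.92, giving x_1* = 6.2885 and x_2* = 2.5154.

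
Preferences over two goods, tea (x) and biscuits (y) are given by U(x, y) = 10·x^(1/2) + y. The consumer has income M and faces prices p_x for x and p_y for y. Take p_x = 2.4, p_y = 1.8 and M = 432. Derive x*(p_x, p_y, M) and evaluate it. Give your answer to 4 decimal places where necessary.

x* = 14.0625

MU_x = 5/√x, MU_y = 1. Tangency: 5/√x = p_x/p_y.
Thus x* = (5·p_y/p_x)² — independent of M — with the rest of income spent on y.
Plugging in: x* = (5·1.8/2.4)² = 14.0625.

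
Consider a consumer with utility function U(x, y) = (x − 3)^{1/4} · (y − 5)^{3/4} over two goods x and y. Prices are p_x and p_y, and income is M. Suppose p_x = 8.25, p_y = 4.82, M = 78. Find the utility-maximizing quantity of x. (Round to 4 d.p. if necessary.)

Let x' = x−3, y' = y−5. MRS = (1/3)·y'/x' = p_x/p_y.
Substituting into the budget: x* = 3 + 0.25·(M − 3·p_x − 5·p_y)/p_x, and y* = 5 + 0.75·(…)/p_y.
Discretionary income = 78 − 3·8.25 − 5·4.82 = 29.15; x* = 3 + 0.25·29.15/8.25 = 3.8833.

x* = 3.8833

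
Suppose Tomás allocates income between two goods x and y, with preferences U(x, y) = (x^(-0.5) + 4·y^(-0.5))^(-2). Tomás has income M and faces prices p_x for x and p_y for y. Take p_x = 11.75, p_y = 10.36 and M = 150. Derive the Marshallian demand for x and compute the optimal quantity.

x* = 3.7368

MRS = MU_x/MU_y = (1/4)·(y/x)^(1.5). Set equal to p_x/p_y.
Solve for the ratio: y/x = [4·p_x/p_y]^(2/3).
Substitute y = (y/x)·x into the budget: x* = M/(p_x + p_y·(y/x)).
Numerically y/x = 2.740472, so x* = 150/(11.75 + 10.36·2.740472) = 3.7368.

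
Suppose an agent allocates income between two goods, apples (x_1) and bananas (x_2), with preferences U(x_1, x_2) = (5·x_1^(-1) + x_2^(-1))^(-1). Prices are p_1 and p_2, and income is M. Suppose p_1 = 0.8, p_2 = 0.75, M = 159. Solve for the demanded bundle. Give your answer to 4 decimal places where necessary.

From the CES first-order condition, 5·(x_2/x_1)^(2) = p_1/p_2.
Solve for the ratio: x_2/x_1 = [(1/5)·p_1/p_2]^(0.5).
With the ratio pinned down, the budget gives x_1* = M/(p_1 + p_2·(x_2/x_1)) and x_2* = (x_2/x_1)·x_1*.
Numerically x_2/x_1 = 0.46188, so x_1* = 159/(0.8 + 0.75·0.46188) = 138.6938 and x_2* = 0.46188·138.6938 = 64.0599.

x_1* = 138.6938, x_2* = 64.0599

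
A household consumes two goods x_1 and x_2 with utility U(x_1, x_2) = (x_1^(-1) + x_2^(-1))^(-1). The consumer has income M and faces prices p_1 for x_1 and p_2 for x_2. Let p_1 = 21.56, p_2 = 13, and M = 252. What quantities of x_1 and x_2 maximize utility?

x_1* = 6.5794, x_2* = 8.473

MU_x_1 ∝ x_1^(-2), MU_x_2 ∝ x_2^(-2), so MRS = (x_2/x_1)^(2) = p_1/p_2.
Hence x_2/x_1 = (p_1/p_2)^(1/(2)), i.e. raised to the 0.5 power.
With the ratio pinned down, the budget gives x_1* = M/(p_1 + p_2·(x_2/x_1)) and x_2* = (x_2/x_1)·x_1*.
Numerically x_2/x_1 = 1.287813, so x_1* = 252/(21.56 + 13·1.287813) = 6.5794 and x_2* = 1.287813·6.5794 = 8.473.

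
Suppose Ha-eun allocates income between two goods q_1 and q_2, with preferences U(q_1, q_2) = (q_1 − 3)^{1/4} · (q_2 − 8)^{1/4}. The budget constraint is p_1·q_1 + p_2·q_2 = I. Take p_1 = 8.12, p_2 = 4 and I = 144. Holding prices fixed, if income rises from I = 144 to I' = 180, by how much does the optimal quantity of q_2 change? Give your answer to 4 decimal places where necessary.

Δq_2* = 4.5

This is Cobb-Douglas in (q_1−3, q_2−8): tangency gives 0.25·p_2·(q_2−8) = 0.25·p_1·(q_1−3).
After buying the subsistence bundle (3, 8), a share 0.5 of the remaining income goes to q_1: q_1* = 3 + 0.5·(I − 3p_1 − 8p_2)/p_1.
Discretionary income = 144 − 3·8.12 − 8·4 = 87.64; q_2* = 8 + 0.5·87.64/4 = 18.955.
At I' = 180: q_2* = 23.455. Change: 23.455 − 18.955 = 4.5.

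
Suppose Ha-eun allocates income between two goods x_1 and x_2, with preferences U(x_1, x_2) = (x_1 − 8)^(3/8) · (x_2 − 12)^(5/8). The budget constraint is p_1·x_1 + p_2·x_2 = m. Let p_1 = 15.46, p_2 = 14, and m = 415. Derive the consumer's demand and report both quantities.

Let x_1' = x_1−8, x_2' = x_2−12. MRS = (3/5)·x_2'/x_1' = p_1/p_2.
After buying the subsistence bundle (8, 12), a share 0.375 of the remaining income goes to x_1: x_1* = 8 + 0.375·(m − 8p_1 − 12p_2)/p_1.
Discretionary income = 415 − 8·15.46 − 12·14 = 123.32; x_1* = 8 + 0.375·123.32/15.46 = 10.9913; x_2* = 12 + 0.625·123.32/14 = 17.5054.

x_1* = 10.9913, x_2* = 17.5054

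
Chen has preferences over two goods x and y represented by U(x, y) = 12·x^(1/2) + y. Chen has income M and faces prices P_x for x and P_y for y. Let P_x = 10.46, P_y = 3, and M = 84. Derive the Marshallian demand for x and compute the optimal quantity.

x* = 2.9613

Utility is quasi-linear in y; the FOC for x is 6/√x = P_x/P_y.
Solve: √x = 6·P_y/P_x, so x*(P_x,P_y) = (6·P_y/P_x)², and y* = (M − P_x·x*)/P_y.
Plugging in: x* = (6·3/10.46)² = 2.9613.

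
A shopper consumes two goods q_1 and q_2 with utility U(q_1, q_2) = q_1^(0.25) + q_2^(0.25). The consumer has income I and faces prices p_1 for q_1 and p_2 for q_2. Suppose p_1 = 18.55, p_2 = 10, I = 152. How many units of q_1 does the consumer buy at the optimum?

Numerically q_2/q_1 = 2.27925, so q_1* = 152/(18.55 + 10·2.27925) = 3.6766.

q_1* = 3.6766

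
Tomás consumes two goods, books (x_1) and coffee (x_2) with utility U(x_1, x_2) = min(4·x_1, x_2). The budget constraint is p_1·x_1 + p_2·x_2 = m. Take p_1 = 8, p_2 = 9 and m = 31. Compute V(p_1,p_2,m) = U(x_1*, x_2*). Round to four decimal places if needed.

V = 2.8182

With perfect complements, no substitution: consume in ratio x_1:x_2 = 1:4.
Budget: p_1·x_1 + p_2·4·x_1 = m, so (p_1 + 4·p_2)·x_1 = m.
Demand: x_1*(p_1,p_2,m) = m/(p_1 + 4·p_2), x_2* = 4·m/(p_1 + 4·p_2).
Here 8 + 4·9 = 44, giving x_1* = 0.7045 and x_2* = 2.8182.
Utility at the optimum: U(0.7045, 2.8182) = 2.8182.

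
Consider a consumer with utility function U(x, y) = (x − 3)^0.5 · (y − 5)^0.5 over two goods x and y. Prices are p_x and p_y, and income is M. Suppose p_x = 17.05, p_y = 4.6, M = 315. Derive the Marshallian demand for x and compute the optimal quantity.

Let x' = x−3, y' = y−5. MRS = y'/x' = p_x/p_y.
After buying the subsistence bundle (3, 5), a share 0.5 of the remaining income goes to x: x* = 3 + 0.5·(M − 3p_x − 5p_y)/p_x.
Discretionary income = 315 − 3·17.05 − 5·4.6 = 240.85; x* = 3 + 0.5·240.85/17.05 = 10.063.

x* = 10.063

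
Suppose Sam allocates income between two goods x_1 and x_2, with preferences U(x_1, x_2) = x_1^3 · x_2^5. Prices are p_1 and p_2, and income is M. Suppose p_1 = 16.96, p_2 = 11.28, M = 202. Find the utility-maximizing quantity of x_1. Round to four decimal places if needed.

x_1* = 4.4664

The MRS is (3/5)·x_2/x_1. Set MRS = p_1/p_2.
So 3·p_2·x_2 = 5·p_1·x_1; combined with the budget, a share 0.375 of income goes to x_1.
Demand: x_1*(p_1,p_2,M) = 0.375·M/p_1 and x_2* = 0.625·M/p_2.
At p_1=16.96, p_2=11.28, M=202: x_1* = 0.375·202/16.96 = 4.4664.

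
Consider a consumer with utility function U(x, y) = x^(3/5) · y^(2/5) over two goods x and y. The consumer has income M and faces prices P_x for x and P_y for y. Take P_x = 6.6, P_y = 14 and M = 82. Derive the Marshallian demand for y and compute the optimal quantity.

y* = 2.3429

Tangency: MRS = (3/2)·y/x = P_x/P_y.
Rearranging, P_y·y = (2/3)·P_x·x. Substituting into the budget gives P_x·x·(1 + (2/3)) = M.
Demand: x*(P_x,P_y,M) = 0.6·M/P_x and y* = 0.4·M/P_y.
At P_x=6.6, P_y=14, M=82: y* = 0.4·82/14 = 2.3429.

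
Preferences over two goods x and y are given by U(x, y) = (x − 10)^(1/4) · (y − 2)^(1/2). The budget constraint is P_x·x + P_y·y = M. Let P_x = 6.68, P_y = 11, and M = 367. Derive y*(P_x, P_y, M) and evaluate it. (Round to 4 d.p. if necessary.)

This is Cobb-Douglas in (x−10, y−2): tangency gives 0.25·P_y·(y−2) = 0.5·P_x·(x−10).
Substituting into the budget: x* = 10 + 1/3·(M − 10·P_x − 2·P_y)/P_x, and y* = 2 + 2/3·(…)/P_y.
Discretionary income = 367 − 10·6.68 − 2·11 = 278.2; y* = 2 + 2/3·278.2/11 = 18.8606.

y* = 18.8606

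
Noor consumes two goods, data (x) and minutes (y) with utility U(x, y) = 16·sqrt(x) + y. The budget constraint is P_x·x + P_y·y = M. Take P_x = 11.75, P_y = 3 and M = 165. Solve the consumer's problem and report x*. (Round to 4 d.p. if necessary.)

x* = 4.172

Set MRS = P_x/P_y: 8·x^(−1/2) = P_x/P_y.
Solve: √x = 8·P_y/P_x, so x*(P_x,P_y) = (8·P_y/P_x)², and y* = (M − P_x·x*)/P_y.
Plugging in: x* = (8·3/11.75)² = 4.172.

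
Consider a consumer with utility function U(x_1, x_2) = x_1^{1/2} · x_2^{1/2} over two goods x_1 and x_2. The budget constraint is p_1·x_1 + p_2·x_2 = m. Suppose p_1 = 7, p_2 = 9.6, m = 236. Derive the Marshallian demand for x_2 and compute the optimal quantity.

x_2* = 12.2917

MU_x_1/MU_x_2 = (0.5·x_2)/(0.5·x_1); tangency sets this equal to p_1/p_2.
Rearranging, p_2·x_2 = p_1·x_1. Substituting into the budget gives p_1·x_1·(1 + 1) = m.
Demand: x_1*(p_1,p_2,m) = 0.5·m/p_1 and x_2* = 0.5·m/p_2.
At p_1=7, p_2=9.6, m=236: x_2* = 0.5·236/9.6 = 12.2917.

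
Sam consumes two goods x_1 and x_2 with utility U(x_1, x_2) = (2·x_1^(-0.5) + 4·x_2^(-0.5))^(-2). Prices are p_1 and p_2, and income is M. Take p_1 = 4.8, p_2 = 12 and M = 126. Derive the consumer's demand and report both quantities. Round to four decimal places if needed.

MRS = MU_x_1/MU_x_2 = (1/2)·(x_2/x_1)^(1.5). Set equal to p_1/p_2.
Solve for the ratio: x_2/x_1 = [2·p_1/p_2]^(2/3).
Substitute x_2 = (x_2/x_1)·x_1 into the budget: x_1* = M/(p_1 + p_2·(x_2/x_1)).
Numerically x_2/x_1 = 0.861774, so x_1* = 126/(4.8 + 12·0.861774) = 8.3216 and x_2* = 0.861774·8.3216 = 7.1714.

x_1* = 8.3216, x_2* = 7.1714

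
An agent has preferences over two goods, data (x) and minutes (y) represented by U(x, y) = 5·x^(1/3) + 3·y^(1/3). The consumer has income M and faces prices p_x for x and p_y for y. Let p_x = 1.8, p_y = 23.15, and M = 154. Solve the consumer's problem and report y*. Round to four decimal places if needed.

y* = 0.7632

MU_x ∝ 5·x^(-2/3), MU_y ∝ 3·y^(-2/3), so MRS = (5/3)·(y/x)^(2/3) = p_x/p_y.
Solve for the ratio: y/x = [(3/5)·p_x/p_y]^(1.5).
Substitute y = (y/x)·x into the budget: x* = M/(p_x + p_y·(y/x)).
Numerically y/x = 0.010076, so x* = 154/(1.8 + 23.15·0.010076) = 75.74 and y* = 0.010076·75.74 = 0.7632.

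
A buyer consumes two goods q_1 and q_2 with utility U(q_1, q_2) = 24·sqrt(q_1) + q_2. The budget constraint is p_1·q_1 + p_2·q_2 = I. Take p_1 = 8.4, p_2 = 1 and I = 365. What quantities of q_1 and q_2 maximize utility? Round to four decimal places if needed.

MU_q_1 = 12/√q_1, MU_q_2 = 1. Tangency: 12/√q_1 = p_1/p_2.
Thus q_1* = (12·p_2/p_1)² — independent of I — with the rest of income spent on q_2.
Plugging in: q_1* = (12·1/8.4)² = 2.0408, q_2* = 347.8571.

q_1* = 2.0408, q_2* = 347.8571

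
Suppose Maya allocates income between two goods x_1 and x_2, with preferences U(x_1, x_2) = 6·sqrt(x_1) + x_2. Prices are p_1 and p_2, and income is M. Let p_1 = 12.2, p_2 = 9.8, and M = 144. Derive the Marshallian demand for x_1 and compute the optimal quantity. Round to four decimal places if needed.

Set MRS = p_1/p_2: 3·x_1^(−1/2) = p_1/p_2.
Thus x_1* = (3·p_2/p_1)² — independent of M — with the rest of income spent on x_2.
Plugging in: x_1* = (3·9.8/12.2)² = 5.8073.

x_1* = 5.8073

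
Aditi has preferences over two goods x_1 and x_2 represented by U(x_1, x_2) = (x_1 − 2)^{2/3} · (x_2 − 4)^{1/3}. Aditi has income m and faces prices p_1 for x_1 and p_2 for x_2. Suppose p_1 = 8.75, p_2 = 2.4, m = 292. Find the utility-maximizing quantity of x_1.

x_1* = 22.1829

MRS = 2·(x_2−4)/(x_1−2). Tangency with p_1/p_2 gives x_2−4 = (1/2)·(p_1/p_2)·(x_1−2).
After buying the subsistence bundle (2, 4), a share 2/3 of the remaining income goes to x_1: x_1* = 2 + 2/3·(m − 2p_1 − 4p_2)/p_1.
Discretionary income = 292 − 2·8.75 − 4·2.4 = 264.9; x_1* = 2 + 2/3·264.9/8.75 = 22.1829.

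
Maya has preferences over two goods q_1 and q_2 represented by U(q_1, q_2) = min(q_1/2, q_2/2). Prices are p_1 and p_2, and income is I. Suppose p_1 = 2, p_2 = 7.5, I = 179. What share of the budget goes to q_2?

With perfect complements, no substitution: consume in ratio q_1:q_2 = 2:2.
Budget: p_1·q_1 + p_2·q_1 = I, so (2·p_1 + 2·p_2)·q_1 = 2·I.
Demand: q_1*(p_1,p_2,I) = 2·I/(2·p_1 + 2·p_2), q_2* = 2·I/(2·p_1 + 2·p_2).
Here 2·2 + 2·7.5 = 19, giving q_1* = 18.8421 and q_2* = 18.8421.
Expenditure on q_2: 7.5·18.8421 = 141.3158; share = 0.7895.

share on q_2 = 0.7895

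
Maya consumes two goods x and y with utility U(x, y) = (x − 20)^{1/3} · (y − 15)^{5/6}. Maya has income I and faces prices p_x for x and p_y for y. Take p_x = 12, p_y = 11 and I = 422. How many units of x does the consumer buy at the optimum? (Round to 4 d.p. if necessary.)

This is Cobb-Douglas in (x−20, y−15): tangency gives 1/3·p_y·(y−15) = 5/6·p_x·(x−20).
Substituting into the budget: x* = 20 + 2/7·(I − 20·p_x − 15·p_y)/p_x, and y* = 15 + 5/7·(…)/p_y.
Discretionary income = 422 − 20·12 − 15·11 = 17; x* = 20 + 2/7·17/12 = 20.4048.

x* = 20.4048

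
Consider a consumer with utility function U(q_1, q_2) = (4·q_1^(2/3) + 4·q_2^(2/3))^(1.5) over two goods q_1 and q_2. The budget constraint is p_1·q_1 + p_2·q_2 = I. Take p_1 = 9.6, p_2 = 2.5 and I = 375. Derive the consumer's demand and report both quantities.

q_1* = 2.4809, q_2* = 140.4735

From the CES first-order condition, (q_2/q_1)^(1/3) = p_1/p_2.
Solve for the ratio: q_2/q_1 = [p_1/p_2]^(3).
Substitute q_2 = (q_2/q_1)·q_1 into the budget: q_1* = I/(p_1 + p_2·(q_2/q_1)).
Numerically q_2/q_1 = 56.623104, so q_1* = 375/(9.6 + 2.5·56.623104) = 2.4809 and q_2* = 56.623104·2.4809 = 140.4735.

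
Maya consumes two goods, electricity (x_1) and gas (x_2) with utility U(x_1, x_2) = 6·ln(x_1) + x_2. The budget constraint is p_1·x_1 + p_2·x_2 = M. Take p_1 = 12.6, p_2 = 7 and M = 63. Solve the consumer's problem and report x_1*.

x_1* = 3.3333

So x_1*(p_1,p_2) = 6·p_2/p_1, independent of income; and x_2* = (M − 6·p_2)/p_2.
At the given prices: x_1* = 6·7/12.6 = 3.3333.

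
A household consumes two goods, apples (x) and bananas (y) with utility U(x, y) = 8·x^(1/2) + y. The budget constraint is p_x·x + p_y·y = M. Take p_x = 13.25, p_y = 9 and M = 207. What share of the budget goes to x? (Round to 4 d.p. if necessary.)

Set MRS = p_x/p_y: 4·x^(−1/2) = p_x/p_y.
Solve: √x = 4·p_y/p_x, so x*(p_x,p_y) = (4·p_y/p_x)², and y* = (M − p_x·x*)/p_y.
Plugging in: x* = (4·9/13.25)² = 7.382, y* = 12.1321.
Expenditure on x: 13.25·7.382 = 97.8113; share = 0.4725.

share on x = 0.4725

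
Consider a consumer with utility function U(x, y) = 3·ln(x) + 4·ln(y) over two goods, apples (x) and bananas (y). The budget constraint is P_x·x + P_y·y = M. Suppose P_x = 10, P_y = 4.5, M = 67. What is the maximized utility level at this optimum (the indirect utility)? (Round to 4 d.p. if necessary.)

MU_x/MU_y = (3·y)/(4·x); tangency sets this equal to P_x/P_y.
Rearranging, P_y·y = (4/3)·P_x·x. Substituting into the budget gives P_x·x·(1 + (4/3)) = M.
Demand: x*(P_x,P_y,M) = 3/7·M/P_x and y* = 4/7·M/P_y.
At P_x=10, P_y=4.5, M=67: x* = 3/7·67/10 = 2.8714, y* = 8.5079.
Utility at the optimum: U(2.8714, 8.5079) = 11.7284.

V = 11.7284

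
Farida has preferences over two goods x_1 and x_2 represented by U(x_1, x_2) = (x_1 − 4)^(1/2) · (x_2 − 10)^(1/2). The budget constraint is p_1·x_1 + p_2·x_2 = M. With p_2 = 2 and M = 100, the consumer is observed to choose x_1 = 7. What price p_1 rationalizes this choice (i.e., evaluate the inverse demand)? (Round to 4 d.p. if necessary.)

MRS = (x_2−10)/(x_1−4). Tangency with p_1/p_2 gives x_2−10 = (p_1/p_2)·(x_1−4).
After buying the subsistence bundle (4, 10), a share 0.5 of the remaining income goes to x_1: x_1* = 4 + 0.5·(M − 4p_1 − 10p_2)/p_1.
Set x_1* = 7 in the demand function and solve for p_1: p_1 = 8.

p_1 = 8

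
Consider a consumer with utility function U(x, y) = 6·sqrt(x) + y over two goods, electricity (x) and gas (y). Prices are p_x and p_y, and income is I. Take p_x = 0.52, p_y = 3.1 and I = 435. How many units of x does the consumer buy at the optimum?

x* = 319.8595

MU_x = 3/√x, MU_y = 1. Tangency: 3/√x = p_x/p_y.
Thus x* = (3·p_y/p_x)² — independent of I — with the rest of income spent on y.
Plugging in: x* = (3·3.1/0.52)² = 319.8595.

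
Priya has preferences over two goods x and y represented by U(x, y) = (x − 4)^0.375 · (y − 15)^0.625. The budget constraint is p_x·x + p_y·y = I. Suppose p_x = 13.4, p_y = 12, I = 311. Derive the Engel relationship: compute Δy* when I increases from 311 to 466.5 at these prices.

This is Cobb-Douglas in (x−4, y−15): tangency gives 0.375·p_y·(y−15) = 0.625·p_x·(x−4).
Substituting into the budget: x* = 4 + 0.375·(I − 4·p_x − 15·p_y)/p_x, and y* = 15 + 0.625·(…)/p_y.
Discretionary income = 311 − 4·13.4 − 15·12 = 77.4; y* = 15 + 0.625·77.4/12 = 19.0312.
At I' = 466.5: y* = 27.1302. Change: 27.1302 − 19.0312 = 8.099.

Δy* = 8.099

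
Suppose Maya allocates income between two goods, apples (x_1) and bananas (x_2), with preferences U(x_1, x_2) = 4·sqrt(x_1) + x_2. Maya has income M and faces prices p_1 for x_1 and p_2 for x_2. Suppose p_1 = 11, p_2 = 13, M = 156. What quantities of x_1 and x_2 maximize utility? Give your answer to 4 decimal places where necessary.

Utility is quasi-linear in x_2; the FOC for x_1 is 2/√x_1 = p_1/p_2.
Thus x_1* = (2·p_2/p_1)² — independent of M — with the rest of income spent on x_2.
Plugging in: x_1* = (2·13/11)² = 5.5868, x_2* = 7.2727.

x_1* = 5.5868, x_2* = 7.2727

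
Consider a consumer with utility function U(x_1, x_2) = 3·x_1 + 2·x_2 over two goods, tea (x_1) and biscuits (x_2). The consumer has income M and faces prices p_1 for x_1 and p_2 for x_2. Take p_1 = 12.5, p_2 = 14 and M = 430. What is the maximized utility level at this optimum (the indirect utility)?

V = 103.2

x_1 gives more utility per dollar, so spend all income on x_1: x_1* = M/p_1, x_2* = 0.
Numerically: x_1* = 34.4, x_2* = 0.
Utility at the optimum: U(34.4, 0) = 103.2.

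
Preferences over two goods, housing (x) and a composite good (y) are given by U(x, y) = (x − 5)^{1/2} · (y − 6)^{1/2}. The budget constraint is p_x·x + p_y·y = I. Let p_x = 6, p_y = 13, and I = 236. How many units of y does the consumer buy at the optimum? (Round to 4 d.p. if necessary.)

Let x' = x−5, y' = y−6. MRS = y'/x' = p_x/p_y.
Substituting into the budget: x* = 5 + 0.5·(I − 5·p_x − 6·p_y)/p_x, and y* = 6 + 0.5·(…)/p_y.
Discretionary income = 236 − 5·6 − 6·13 = 128; y* = 6 + 0.5·128/13 = 10.9231.

y* = 10.9231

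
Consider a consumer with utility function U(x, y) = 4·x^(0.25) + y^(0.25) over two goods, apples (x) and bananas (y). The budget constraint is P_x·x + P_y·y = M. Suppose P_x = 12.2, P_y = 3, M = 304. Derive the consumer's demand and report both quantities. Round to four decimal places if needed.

MRS = MU_x/MU_y = 4·(y/x)^(0.75). Set equal to P_x/P_y.
Solve for the ratio: y/x = [(1/4)·P_x/P_y]^(4/3).
Substitute y = (y/x)·x into the budget: x* = M/(P_x + P_y·(y/x)).
Numerically y/x = 1.022284, so x* = 304/(12.2 + 3·1.022284) = 19.9124 and y* = 1.022284·19.9124 = 20.3561.

x* = 19.9124, y* = 20.3561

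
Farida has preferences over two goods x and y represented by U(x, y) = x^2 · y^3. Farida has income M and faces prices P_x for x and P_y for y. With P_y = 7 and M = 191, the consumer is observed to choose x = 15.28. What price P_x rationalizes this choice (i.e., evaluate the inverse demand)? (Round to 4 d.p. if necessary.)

P_x = 5

The MRS is (2/3)·y/x. Set MRS = P_x/P_y.
So 2·P_y·y = 3·P_x·x; combined with the budget, a share 0.4 of income goes to x.
Demand: x*(P_x,P_y,M) = 0.4·M/P_x and y* = 0.6·M/P_y.
Set x* = 15.28 in the demand function and solve for P_x: P_x = 5.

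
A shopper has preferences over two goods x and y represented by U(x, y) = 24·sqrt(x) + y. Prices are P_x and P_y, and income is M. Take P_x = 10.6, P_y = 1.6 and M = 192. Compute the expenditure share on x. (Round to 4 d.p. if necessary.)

MU_x = 12/√x, MU_y = 1. Tangency: 12/√x = P_x/P_y.
Solve: √x = 12·P_y/P_x, so x*(P_x,P_y) = (12·P_y/P_x)², and y* = (M − P_x·x*)/P_y.
Plugging in: x* = (12·1.6/10.6)² = 3.2809, y* = 98.2642.
Expenditure on x: 10.6·3.2809 = 34.7774; share = 0.1811.

share on x = 0.1811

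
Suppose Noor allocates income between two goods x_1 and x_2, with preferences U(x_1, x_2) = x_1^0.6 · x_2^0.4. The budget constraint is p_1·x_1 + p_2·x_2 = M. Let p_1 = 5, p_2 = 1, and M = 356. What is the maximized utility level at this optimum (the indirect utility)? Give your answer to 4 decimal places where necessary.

Tangency: MRS = (3/2)·x_2/x_1 = p_1/p_2.
Rearranging, p_2·x_2 = (2/3)·p_1·x_1. Substituting into the budget gives p_1·x_1·(1 + (2/3)) = M.
Demand: x_1*(p_1,p_2,M) = 0.6·M/p_1 and x_2* = 0.4·M/p_2.
At p_1=5, p_2=1, M=356: x_1* = 0.6·356/5 = 42.72, x_2* = 142.4.
Utility at the optimum: U(42.72, 142.4) = 69.1485.

V = 69.1485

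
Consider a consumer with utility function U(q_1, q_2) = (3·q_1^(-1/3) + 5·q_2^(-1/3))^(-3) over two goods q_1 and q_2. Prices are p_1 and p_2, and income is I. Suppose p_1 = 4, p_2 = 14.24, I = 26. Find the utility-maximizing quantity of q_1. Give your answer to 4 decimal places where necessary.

q_1* = 2.156

MRS = MU_q_1/MU_q_2 = (3/5)·(q_2/q_1)^(4/3). Set equal to p_1/p_2.
Solve for the ratio: q_2/q_1 = [(5/3)·p_1/p_2]^(0.75).
With the ratio pinned down, the budget gives q_1* = I/(p_1 + p_2·(q_2/q_1)) and q_2* = (q_2/q_1)·q_1*.
Numerically q_2/q_1 = 0.565977, so q_1* = 26/(4 + 14.24·0.565977) = 2.156.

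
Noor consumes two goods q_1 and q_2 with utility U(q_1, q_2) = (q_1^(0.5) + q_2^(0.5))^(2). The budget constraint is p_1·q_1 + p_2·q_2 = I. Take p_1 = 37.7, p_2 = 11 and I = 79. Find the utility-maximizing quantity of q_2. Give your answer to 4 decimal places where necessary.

MRS = MU_q_1/MU_q_2 = (q_2/q_1)^(0.5). Set equal to p_1/p_2.
Solve for the ratio: q_2/q_1 = [p_1/p_2]^(2).
Substitute q_2 = (q_2/q_1)·q_1 into the budget: q_1* = I/(p_1 + p_2·(q_2/q_1)).
Numerically q_2/q_1 = 11.746198, so q_1* = 79/(37.7 + 11·11.746198) = 0.4733 and q_2* = 11.746198·0.4733 = 5.5596.

q_2* = 5.5596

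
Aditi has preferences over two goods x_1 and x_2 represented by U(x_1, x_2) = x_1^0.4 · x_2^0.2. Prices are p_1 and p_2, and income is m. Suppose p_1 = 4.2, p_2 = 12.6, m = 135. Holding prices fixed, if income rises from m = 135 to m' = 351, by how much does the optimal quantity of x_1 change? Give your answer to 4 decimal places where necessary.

Δx_1* = 34.2857

Tangency: MRS = 2·x_2/x_1 = p_1/p_2.
Rearranging, p_2·x_2 = (1/2)·p_1·x_1. Substituting into the budget gives p_1·x_1·(1 + (1/2)) = m.
Demand: x_1*(p_1,p_2,m) = 2/3·m/p_1 and x_2* = 1/3·m/p_2.
At p_1=4.2, p_2=12.6, m=135: x_1* = 2/3·135/4.2 = 21.4286.
At m' = 351: x_1* = 55.7143. Change: 55.7143 − 21.4286 = 34.2857.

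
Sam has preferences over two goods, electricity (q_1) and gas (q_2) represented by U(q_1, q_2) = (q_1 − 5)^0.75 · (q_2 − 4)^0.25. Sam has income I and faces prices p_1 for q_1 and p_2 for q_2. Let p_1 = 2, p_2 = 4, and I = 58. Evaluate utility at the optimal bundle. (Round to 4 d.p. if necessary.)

Let q_1' = q_1−5, q_2' = q_2−4. MRS = 3·q_2'/q_1' = p_1/p_2.
After buying the subsistence bundle (5, 4), a share 0.75 of the remaining income goes to q_1: q_1* = 5 + 0.75·(I − 5p_1 − 4p_2)/p_1.
Discretionary income = 58 − 5·2 − 4·4 = 32; q_1* = 5 + 0.75·32/2 = 17; q_2* = 4 + 0.25·32/4 = 6.
Utility at the optimum: U(17, 6) = 7.6673.

V = 7.6673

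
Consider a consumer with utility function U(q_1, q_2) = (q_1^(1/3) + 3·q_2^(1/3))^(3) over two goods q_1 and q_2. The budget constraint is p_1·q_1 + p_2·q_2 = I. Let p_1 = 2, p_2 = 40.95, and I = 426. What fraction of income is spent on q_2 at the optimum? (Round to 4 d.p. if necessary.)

MU_q_1 ∝ q_1^(-2/3), MU_q_2 ∝ 3·q_2^(-2/3), so MRS = (1/3)·(q_2/q_1)^(2/3) = p_1/p_2.
Hence q_2/q_1 = (3·p_1/p_2)^(1/(2/3)), i.e. raised to the 1.5 power.
Substitute q_2 = (q_2/q_1)·q_1 into the budget: q_1* = I/(p_1 + p_2·(q_2/q_1)).
Numerically q_2/q_1 = 0.056085, so q_1* = 426/(2 + 40.95·0.056085) = 99.1464 and q_2* = 0.056085·99.1464 = 5.5606.
Expenditure on q_2: 40.95·5.5606 = 227.7072; share = 0.5345.

share on q_2 = 0.5345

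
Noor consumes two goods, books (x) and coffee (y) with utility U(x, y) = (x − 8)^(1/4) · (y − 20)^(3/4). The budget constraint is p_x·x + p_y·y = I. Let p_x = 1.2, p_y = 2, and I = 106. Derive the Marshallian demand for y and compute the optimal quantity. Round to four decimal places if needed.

This is Cobb-Douglas in (x−8, y−20): tangency gives 0.25·p_y·(y−20) = 0.75·p_x·(x−8).
After buying the subsistence bundle (8, 20), a share 0.25 of the remaining income goes to x: x* = 8 + 0.25·(I − 8p_x − 20p_y)/p_x.
Discretionary income = 106 − 8·1.2 − 20·2 = 56.4; y* = 20 + 0.75·56.4/2 = 41.15.

y* = 41.15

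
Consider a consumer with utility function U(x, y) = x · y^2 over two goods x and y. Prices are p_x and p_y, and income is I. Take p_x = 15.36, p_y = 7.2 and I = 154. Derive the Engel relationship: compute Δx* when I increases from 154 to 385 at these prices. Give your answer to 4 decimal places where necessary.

Demand: x*(p_x,p_y,I) = 1/3·I/p_x and y* = 2/3·I/p_y.
At p_x=15.36, p_y=7.2, I=154: x* = 1/3·154/15.36 = 3.342.
At I' = 385: x* = 8.355. Change: 8.355 − 3.342 = 5.013.

Δx* = 5.013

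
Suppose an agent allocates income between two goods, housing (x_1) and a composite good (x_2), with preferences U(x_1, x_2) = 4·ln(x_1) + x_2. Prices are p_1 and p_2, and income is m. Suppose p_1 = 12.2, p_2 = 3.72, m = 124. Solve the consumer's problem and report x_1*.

x_1* = 1.2197

Set MRS = p_1/p_2: (4/x_1)/1 = p_1/p_2.
So x_1*(p_1,p_2) = 4·p_2/p_1, independent of income; and x_2* = (m − 4·p_2)/p_2.
At the given prices: x_1* = 4·3.72/12.2 = 1.2197.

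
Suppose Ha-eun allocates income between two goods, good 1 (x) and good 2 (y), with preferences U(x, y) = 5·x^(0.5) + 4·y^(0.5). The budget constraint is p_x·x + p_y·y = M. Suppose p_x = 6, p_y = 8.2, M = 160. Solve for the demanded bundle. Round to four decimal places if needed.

x* = 18.1617, y* = 6.2232

MRS = MU_x/MU_y = (5/4)·(y/x)^(0.5). Set equal to p_x/p_y.
Solve for the ratio: y/x = [(4/5)·p_x/p_y]^(2).
Substitute y = (y/x)·x into the budget: x* = M/(p_x + p_y·(y/x)).
Numerically y/x = 0.342653, so x* = 160/(6 + 8.2·0.342653) = 18.1617 and y* = 0.342653·18.1617 = 6.2232.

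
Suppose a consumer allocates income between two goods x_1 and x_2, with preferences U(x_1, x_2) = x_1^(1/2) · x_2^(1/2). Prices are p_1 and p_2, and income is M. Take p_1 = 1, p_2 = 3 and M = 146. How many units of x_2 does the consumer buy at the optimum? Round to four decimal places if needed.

x_2* = 24.3333

The MRS is x_2/x_1. Set MRS = p_1/p_2.
Rearranging, p_2·x_2 = p_1·x_1. Substituting into the budget gives p_1·x_1·(1 + 1) = M.
Demand: x_1*(p_1,p_2,M) = 0.5·M/p_1 and x_2* = 0.5·M/p_2.
At p_1=1, p_2=3, M=146: x_2* = 0.5·146/3 = 24.3333.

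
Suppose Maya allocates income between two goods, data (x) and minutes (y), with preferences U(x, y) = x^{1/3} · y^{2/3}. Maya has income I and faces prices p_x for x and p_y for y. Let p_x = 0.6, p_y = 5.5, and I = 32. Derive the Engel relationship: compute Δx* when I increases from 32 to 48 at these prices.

Δx* = 8.8889

Tangency: MRS = (1/2)·y/x = p_x/p_y.
Rearranging, p_y·y = 2·p_x·x. Substituting into the budget gives p_x·x·(1 + 2) = I.
Demand: x*(p_x,p_y,I) = 1/3·I/p_x and y* = 2/3·I/p_y.
At p_x=0.6, p_y=5.5, I=32: x* = 1/3·32/0.6 = 17.7778.
At I' = 48: x* = 26.6667. Change: 26.6667 − 17.7778 = 8.8889.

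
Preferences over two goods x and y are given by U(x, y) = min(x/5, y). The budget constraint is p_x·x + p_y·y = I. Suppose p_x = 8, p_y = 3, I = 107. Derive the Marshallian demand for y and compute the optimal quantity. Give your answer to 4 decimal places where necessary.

y* = 2.4884

Leontief preferences: the optimum is at the kink where x/5 = y/1, i.e. y = (1/5)·x.
Budget: p_x·x + p_y·(1/5)·x = I, so (5·p_x + p_y)·x = 5·I.
Demand: x*(p_x,p_y,I) = 5·I/(5·p_x + p_y), y* = I/(5·p_x + p_y).
Here 5·8 + 3 = 43, giving y* = 2.4884.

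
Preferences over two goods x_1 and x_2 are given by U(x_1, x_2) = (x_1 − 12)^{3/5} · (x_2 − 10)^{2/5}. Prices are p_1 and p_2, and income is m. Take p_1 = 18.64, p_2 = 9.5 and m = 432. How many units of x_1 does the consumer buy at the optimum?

Let x_1' = x_1−12, x_2' = x_2−10. MRS = (3/2)·x_2'/x_1' = p_1/p_2.
Substituting into the budget: x_1* = 12 + 0.6·(m − 12·p_1 − 10·p_2)/p_1, and x_2* = 10 + 0.4·(…)/p_2.
Discretionary income = 432 − 12·18.64 − 10·9.5 = 113.32; x_1* = 12 + 0.6·113.32/18.64 = 15.6476.

x_1* = 15.6476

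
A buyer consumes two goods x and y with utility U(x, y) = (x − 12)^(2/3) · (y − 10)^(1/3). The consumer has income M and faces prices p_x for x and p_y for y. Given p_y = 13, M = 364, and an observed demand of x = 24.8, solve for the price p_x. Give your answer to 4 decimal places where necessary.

This is Cobb-Douglas in (x−12, y−10): tangency gives 2/3·p_y·(y−10) = 1/3·p_x·(x−12).
After buying the subsistence bundle (12, 10), a share 2/3 of the remaining income goes to x: x* = 12 + 2/3·(M − 12p_x − 10p_y)/p_x.
Set x* = 24.8 in the demand function and solve for p_x: p_x = 7.5.

p_x = 7.5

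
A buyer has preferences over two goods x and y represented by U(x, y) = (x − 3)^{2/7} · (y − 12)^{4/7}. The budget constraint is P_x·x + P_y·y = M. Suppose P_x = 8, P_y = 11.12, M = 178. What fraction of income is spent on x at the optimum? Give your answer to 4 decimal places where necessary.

After buying the subsistence bundle (3, 12), a share 1/3 of the remaining income goes to x: x* = 3 + 1/3·(M − 3P_x − 12P_y)/P_x.
Discretionary income = 178 − 3·8 − 12·11.12 = 20.56; x* = 3 + 1/3·20.56/8 = 3.8567; y* = 12 + 2/3·20.56/11.12 = 13.2326.
Expenditure on x: 8·3.8567 = 30.8533; share = 0.1733.

share on x = 0.1733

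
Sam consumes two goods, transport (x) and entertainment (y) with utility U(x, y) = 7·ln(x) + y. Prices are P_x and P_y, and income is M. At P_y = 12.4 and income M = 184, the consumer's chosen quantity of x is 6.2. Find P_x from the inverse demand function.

P_x = 14

MU_x = 7/x, MU_y = 1. Tangency: 7/x = P_x/P_y.
So x*(P_x,P_y) = 7·P_y/P_x, independent of income; and y* = (M − 7·P_y)/P_y.
Set x* = 6.2 in the demand function and solve for P_x: P_x = 14.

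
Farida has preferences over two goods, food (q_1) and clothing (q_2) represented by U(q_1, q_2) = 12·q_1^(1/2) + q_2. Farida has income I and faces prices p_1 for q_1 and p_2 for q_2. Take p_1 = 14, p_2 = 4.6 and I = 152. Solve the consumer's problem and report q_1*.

q_1* = 3.8865

MU_q_1 = 6/√q_1, MU_q_2 = 1. Tangency: 6/√q_1 = p_1/p_2.
Solve: √q_1 = 6·p_2/p_1, so q_1*(p_1,p_2) = (6·p_2/p_1)², and q_2* = (I − p_1·q_1*)/p_2.
Plugging in: q_1* = (6·4.6/14)² = 3.8865.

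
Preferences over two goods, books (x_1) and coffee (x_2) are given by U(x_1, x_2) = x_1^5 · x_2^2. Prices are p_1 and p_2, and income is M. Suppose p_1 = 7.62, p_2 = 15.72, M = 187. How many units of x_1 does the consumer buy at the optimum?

x_1* = 17.5291

Tangency: MRS = (5/2)·x_2/x_1 = p_1/p_2.
So 5·p_2·x_2 = 2·p_1·x_1; combined with the budget, a share 5/7 of income goes to x_1.
Demand: x_1*(p_1,p_2,M) = 5/7·M/p_1 and x_2* = 2/7·M/p_2.
At p_1=7.62, p_2=15.72, M=187: x_1* = 5/7·187/7.62 = 17.5291.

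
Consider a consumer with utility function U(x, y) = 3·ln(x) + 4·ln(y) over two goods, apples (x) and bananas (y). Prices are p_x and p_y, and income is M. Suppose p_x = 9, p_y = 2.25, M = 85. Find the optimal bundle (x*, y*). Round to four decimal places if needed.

Tangency: MRS = (3/4)·y/x = p_x/p_y.
Rearranging, p_y·y = (4/3)·p_x·x. Substituting into the budget gives p_x·x·(1 + (4/3)) = M.
Demand: x*(p_x,p_y,M) = 3/7·M/p_x and y* = 4/7·M/p_y.
At p_x=9, p_y=2.25, M=85: x* = 3/7·85/9 = 4.0476, y* = 21.5873.

x* = 4.0476, y* = 21.5873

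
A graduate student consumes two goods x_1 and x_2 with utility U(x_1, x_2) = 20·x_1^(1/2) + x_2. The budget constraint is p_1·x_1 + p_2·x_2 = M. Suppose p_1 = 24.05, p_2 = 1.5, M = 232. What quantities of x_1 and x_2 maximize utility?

Utility is quasi-linear in x_2; the FOC for x_1 is 10/√x_1 = p_1/p_2.
Thus x_1* = (10·p_2/p_1)² — independent of M — with the rest of income spent on x_2.
Plugging in: x_1* = (10·1.5/24.05)² = 0.389, x_2* = 148.4297.

x_1* = 0.389, x_2* = 148.4297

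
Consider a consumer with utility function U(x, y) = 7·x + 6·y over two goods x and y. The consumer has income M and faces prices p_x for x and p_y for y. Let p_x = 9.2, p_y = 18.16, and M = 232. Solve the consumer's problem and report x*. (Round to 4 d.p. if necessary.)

x* = 25.2174

Linear utility — the consumer picks whichever good has higher MU/price: 7/9.2 = 0.7609 vs 6/18.16 = 0.3304.
x gives more utility per dollar, so spend all income on x: x* = M/p_x, y* = 0.
Numerically: x* = 25.2174, y* = 0.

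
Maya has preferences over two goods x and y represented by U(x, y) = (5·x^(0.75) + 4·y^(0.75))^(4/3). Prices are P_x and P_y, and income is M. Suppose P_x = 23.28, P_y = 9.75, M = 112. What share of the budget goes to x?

share on x = 0.1521

MU_x ∝ 5·x^(-0.25), MU_y ∝ 4·y^(-0.25), so MRS = (5/4)·(y/x)^(0.25) = P_x/P_y.
Solve for the ratio: y/x = [(4/5)·P_x/P_y]^(4).
Substitute y = (y/x)·x into the budget: x* = M/(P_x + P_y·(y/x)).
Numerically y/x = 13.312922, so x* = 112/(23.28 + 9.75·13.312922) = 0.7316 and y* = 13.312922·0.7316 = 9.7403.
Expenditure on x: 23.28·0.7316 = 17.0326; share = 0.1521.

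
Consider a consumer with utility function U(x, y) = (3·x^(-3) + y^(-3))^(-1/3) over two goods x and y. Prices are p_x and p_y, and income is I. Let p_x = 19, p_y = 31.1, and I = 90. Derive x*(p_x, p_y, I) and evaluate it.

x* = 2.2561

MU_x ∝ 3·x^(-4), MU_y ∝ y^(-4), so MRS = 3·(y/x)^(4) = p_x/p_y.
Hence y/x = ((1/3)·p_x/p_y)^(1/(4)), i.e. raised to the 0.25 power.
With the ratio pinned down, the budget gives x* = I/(p_x + p_y·(y/x)) and y* = (y/x)·x*.
Numerically y/x = 0.671766, so x* = 90/(19 + 31.1·0.671766) = 2.2561.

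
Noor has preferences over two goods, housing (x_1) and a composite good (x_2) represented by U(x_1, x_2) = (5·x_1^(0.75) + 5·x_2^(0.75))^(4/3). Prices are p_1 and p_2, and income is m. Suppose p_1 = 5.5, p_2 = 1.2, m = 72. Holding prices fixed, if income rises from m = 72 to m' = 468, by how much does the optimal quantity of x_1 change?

Δx_1* = 0.7401

MU_x_1 ∝ 5·x_1^(-0.25), MU_x_2 ∝ 5·x_2^(-0.25), so MRS = (x_2/x_1)^(0.25) = p_1/p_2.
Hence x_2/x_1 = (p_1/p_2)^(1/(0.25)), i.e. raised to the 4 power.
With the ratio pinned down, the budget gives x_1* = m/(p_1 + p_2·(x_2/x_1)) and x_2* = (x_2/x_1)·x_1*.
Numerically x_2/x_1 = 441.291715, so x_1* = 72/(5.5 + 1.2·441.291715) = 0.1346.
At m' = 468: x_1* = 0.8747. Change: 0.8747 − 0.1346 = 0.7401.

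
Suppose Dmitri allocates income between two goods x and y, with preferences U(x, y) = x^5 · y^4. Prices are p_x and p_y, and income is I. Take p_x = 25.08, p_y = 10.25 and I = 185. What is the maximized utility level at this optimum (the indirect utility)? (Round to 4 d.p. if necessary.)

At p_x=25.08, p_y=10.25, I=185: x* = 5/9·185/25.08 = 4.098, y* = 8.0217.
Utility at the optimum: U(4.098, 8.0217) = 4785417.5205.

V = 4785417.5205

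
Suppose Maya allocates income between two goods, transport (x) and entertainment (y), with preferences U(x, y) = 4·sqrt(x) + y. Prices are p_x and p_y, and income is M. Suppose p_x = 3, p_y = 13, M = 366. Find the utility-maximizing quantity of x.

Utility is quasi-linear in y; the FOC for x is 2/√x = p_x/p_y.
Solve: √x = 2·p_y/p_x, so x*(p_x,p_y) = (2·p_y/p_x)², and y* = (M − p_x·x*)/p_y.
Plugging in: x* = (2·13/3)² = 75.1111.

x* = 75.1111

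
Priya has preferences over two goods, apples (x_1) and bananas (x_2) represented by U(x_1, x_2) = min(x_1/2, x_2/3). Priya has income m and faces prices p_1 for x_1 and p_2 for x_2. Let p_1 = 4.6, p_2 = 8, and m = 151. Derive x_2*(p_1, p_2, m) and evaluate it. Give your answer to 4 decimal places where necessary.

x_2* = 13.6446

Leontief preferences: the optimum is at the kink where x_1/2 = x_2/3, i.e. x_2 = (3/2)·x_1.
Budget: p_1·x_1 + p_2·(3/2)·x_1 = m, so (2·p_1 + 3·p_2)·x_1 = 2·m.
Demand: x_1*(p_1,p_2,m) = 2·m/(2·p_1 + 3·p_2), x_2* = 3·m/(2·p_1 + 3·p_2).
Here 2·4.6 + 3·8 = 33.2, giving x_2* = 13.6446.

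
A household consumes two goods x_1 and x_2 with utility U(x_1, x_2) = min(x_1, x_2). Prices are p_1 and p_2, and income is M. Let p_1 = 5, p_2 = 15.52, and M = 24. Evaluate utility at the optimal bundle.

With perfect complements, no substitution: consume in ratio x_1:x_2 = 1:1.
Budget: p_1·x_1 + p_2·x_1 = M, so (p_1 + p_2)·x_1 = M.
Demand: x_1*(p_1,p_2,M) = M/(p_1 + p_2), x_2* = M/(p_1 + p_2).
Here 5 + 15.52 = 20.52, giving x_1* = 1.1696 and x_2* = 1.1696.
Utility at the optimum: U(1.1696, 1.1696) = 1.1696.

V = 1.1696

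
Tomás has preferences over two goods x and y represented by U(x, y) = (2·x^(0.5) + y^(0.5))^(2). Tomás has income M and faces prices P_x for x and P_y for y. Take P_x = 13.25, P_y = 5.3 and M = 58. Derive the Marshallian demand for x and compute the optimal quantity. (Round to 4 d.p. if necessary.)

From the CES first-order condition, 2·(y/x)^(0.5) = P_x/P_y.
Hence y/x = ((1/2)·P_x/P_y)^(1/(0.5)), i.e. raised to the 2 power.
With the ratio pinned down, the budget gives x* = M/(P_x + P_y·(y/x)) and y* = (y/x)·x*.
Numerically y/x = 1.5625, so x* = 58/(13.25 + 5.3·1.5625) = 2.6938.

x* = 2.6938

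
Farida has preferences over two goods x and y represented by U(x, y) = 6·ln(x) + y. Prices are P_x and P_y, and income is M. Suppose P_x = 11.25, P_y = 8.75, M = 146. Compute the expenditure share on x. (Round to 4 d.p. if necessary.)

Set MRS = P_x/P_y: (6/x)/1 = P_x/P_y.
So x*(P_x,P_y) = 6·P_y/P_x, independent of income; and y* = (M − 6·P_y)/P_y.
At the given prices: x* = 6·8.75/11.25 = 4.6667, and y* = 10.6857.
Expenditure on x: 11.25·4.6667 = 52.5; share = 0.3596.

share on x = 0.3596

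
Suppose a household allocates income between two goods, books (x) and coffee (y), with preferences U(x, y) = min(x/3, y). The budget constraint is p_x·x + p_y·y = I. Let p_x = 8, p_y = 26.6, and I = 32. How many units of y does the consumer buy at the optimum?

With perfect complements, no substitution: consume in ratio x:y = 3:1.
Budget: p_x·x + p_y·(1/3)·x = I, so (3·p_x + p_y)·x = 3·I.
Demand: x*(p_x,p_y,I) = 3·I/(3·p_x + p_y), y* = I/(3·p_x + p_y).
Here 3·8 + 26.6 = 50.6, giving y* = 0.6324.

y* = 0.6324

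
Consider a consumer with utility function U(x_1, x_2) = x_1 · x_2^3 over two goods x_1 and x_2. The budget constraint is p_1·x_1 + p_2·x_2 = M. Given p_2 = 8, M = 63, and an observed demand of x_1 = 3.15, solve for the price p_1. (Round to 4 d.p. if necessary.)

Tangency: MRS = (1/3)·x_2/x_1 = p_1/p_2.
So p_2·x_2 = 3·p_1·x_1; combined with the budget, a share 0.25 of income goes to x_1.
Demand: x_1*(p_1,p_2,M) = 0.25·M/p_1 and x_2* = 0.75·M/p_2.
Set x_1* = 3.15 in the demand function and solve for p_1: p_1 = 5.

p_1 = 5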